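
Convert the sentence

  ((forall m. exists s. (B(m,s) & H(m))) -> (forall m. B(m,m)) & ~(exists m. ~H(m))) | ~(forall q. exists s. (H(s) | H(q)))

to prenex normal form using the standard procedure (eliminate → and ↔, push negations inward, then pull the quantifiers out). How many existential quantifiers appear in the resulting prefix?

Eliminate → and ↔ using ¬ and ∨.
  ~(forall m. exists s. (B(m,s) & H(m))) | (forall m. B(m,m)) & ~(exists m. ~H(m)) | ~(forall q. exists s. (H(s) | H(q)))
Move each ¬ inward, flipping quantifiers it crosses:
  (exists m. forall s. (~B(m,s) | ~H(m))) | (forall m. B(m,m)) & (forall m. H(m)) | (exists q. forall s. (~H(s) & ~H(q)))
Standardize variables apart so no two quantifiers bind the same name: m↦w1, m↦t, s↦w.
  (exists m. forall s. (~B(m,s) | ~H(m))) | (forall w1. B(w1,w1)) & (forall t. H(t)) | (exists q. forall w. (~H(w) & ~H(q)))
Finally move all quantifiers to the prefix:
  exists m. forall s. forall w1. forall t. exists q. forall w. (~B(m,s) | ~H(m) | B(w1,w1) & H(t) | ~H(w) & ~H(q))
The prefix is exists m forall s forall w1 forall t exists q forall w: 4 universal, 2 existential.

2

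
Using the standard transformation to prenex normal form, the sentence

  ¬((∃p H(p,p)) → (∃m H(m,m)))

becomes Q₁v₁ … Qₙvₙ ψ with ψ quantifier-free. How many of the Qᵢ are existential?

First replace A → B with ¬A ∨ B.
  ¬(¬(∃p H(p,p)) ∨ (∃m H(m,m)))
Push ¬ through the quantifiers and connectives to reach negation normal form:
  (∃p H(p,p)) ∧ (∀m ¬H(m,m))
All bound variables are already distinct, so no renaming is needed.
Finally move all quantifiers to the prefix:
  ∃p ∀m (H(p,p) ∧ ¬H(m,m))
The prefix is ∃p ∀m: 1 universal, 1 existential.

1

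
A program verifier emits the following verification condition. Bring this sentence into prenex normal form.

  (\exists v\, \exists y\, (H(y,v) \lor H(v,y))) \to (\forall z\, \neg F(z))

\forall v\, \forall y\, \forall z\, (\neg H(y,v) \land \neg H(v,y) \lor \neg F(z))

Rewrite implications/biconditionals: A → B as ¬A ∨ B.
  \neg (\exists v\, \exists y\, (H(y,v) \lor H(v,y))) \lor (\forall z\, \neg F(z))
Push ¬ through the quantifiers and connectives to reach negation normal form:
  (\forall v\, \forall y\, (\neg H(y,v) \land \neg H(v,y))) \lor (\forall z\, \neg F(z))
All bound variables are already distinct, so no renaming is needed.
Extract every quantifier outward, since the variables are now distinct and don't occur free across branches:
  \forall v\, \forall y\, \forall z\, (\neg H(y,v) \land \neg H(v,y) \lor \neg F(z))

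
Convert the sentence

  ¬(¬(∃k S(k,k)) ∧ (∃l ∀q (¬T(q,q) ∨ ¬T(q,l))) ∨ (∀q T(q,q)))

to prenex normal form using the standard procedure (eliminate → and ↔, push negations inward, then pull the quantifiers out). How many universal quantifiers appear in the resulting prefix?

1

Drive negations inward (¬∀x A ≡ ∃x ¬A, ¬∃x A ≡ ∀x ¬A, De Morgan for ∧/∨):
  ((∃k S(k,k)) ∨ (∀l ∃q (T(q,q) ∧ T(q,l)))) ∧ (∃q ¬T(q,q))
Give each quantifier a distinct variable: q↦z.
  ((∃k S(k,k)) ∨ (∀l ∃q (T(q,q) ∧ T(q,l)))) ∧ (∃z ¬T(z,z))
Extract every quantifier outward, since the variables are now distinct and don't occur free across branches:
  ∃k ∀l ∃q ∃z ((S(k,k) ∨ T(q,q) ∧ T(q,l)) ∧ ¬T(z,z))
The prefix is ∃k ∀l ∃q ∃z: 1 universal, 3 existential.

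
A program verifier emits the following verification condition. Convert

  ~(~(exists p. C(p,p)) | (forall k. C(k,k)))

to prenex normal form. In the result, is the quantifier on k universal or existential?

existential

Push ¬ through the quantifiers and connectives to reach negation normal form:
  (exists p. C(p,p)) & (exists k. ~C(k,k))
All bound variables are already distinct, so no renaming is needed.
Finally move all quantifiers to the prefix:
  exists p. exists k. (C(p,p) & ~C(k,k))
The quantifier forall k sits under an odd number of negations, so it flips to exists k.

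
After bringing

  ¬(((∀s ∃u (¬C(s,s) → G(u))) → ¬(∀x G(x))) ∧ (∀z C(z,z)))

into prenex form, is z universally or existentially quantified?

Rewrite implications/biconditionals: A → B as ¬A ∨ B.
  ¬((¬(∀s ∃u (¬¬C(s,s) ∨ G(u))) ∨ ¬(∀x G(x))) ∧ (∀z C(z,z)))
Move each ¬ inward, flipping quantifiers it crosses:
  (∀s ∃u (C(s,s) ∨ G(u))) ∧ (∀x G(x)) ∨ (∃z ¬C(z,z))
Extract every quantifier outward, since the variables are now distinct and don't occur free across branches:
  ∀s ∃u ∀x ∃z ((C(s,s) ∨ G(u)) ∧ G(x) ∨ ¬C(z,z))
The quantifier ∀z sits under an odd number of negations (counting the antecedent side of each →), so it flips to ∃z.

existential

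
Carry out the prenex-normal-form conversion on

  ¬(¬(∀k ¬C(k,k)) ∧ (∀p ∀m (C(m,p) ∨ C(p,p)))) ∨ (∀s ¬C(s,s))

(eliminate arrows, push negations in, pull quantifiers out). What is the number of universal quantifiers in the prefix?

Push ¬ through the quantifiers and connectives to reach negation normal form:
  (∀k ¬C(k,k)) ∨ (∃p ∃m (¬C(m,p) ∧ ¬C(p,p))) ∨ (∀s ¬C(s,s))
Extract every quantifier outward, since the variables are now distinct and don't occur free across branches:
  ∀k ∃p ∃m ∀s (¬C(k,k) ∨ ¬C(m,p) ∧ ¬C(p,p) ∨ ¬C(s,s))
The prefix is ∀k ∃p ∃m ∀s: 2 universal, 2 existential.

2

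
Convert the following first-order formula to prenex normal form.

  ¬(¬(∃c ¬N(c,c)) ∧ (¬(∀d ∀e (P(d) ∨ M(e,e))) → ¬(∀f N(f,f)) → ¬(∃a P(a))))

∃c ∃d ∃e ∃f ∃a (¬N(c,c) ∨ ¬P(d) ∧ ¬M(e,e) ∧ ¬N(f,f) ∧ P(a))

Eliminate → and ↔ using ¬ and ∨.
  ¬(¬(∃c ¬N(c,c)) ∧ (¬¬(∀d ∀e (P(d) ∨ M(e,e))) ∨ ¬¬(∀f N(f,f)) ∨ ¬(∃a P(a))))
Move each ¬ inward, flipping quantifiers it crosses:
  (∃c ¬N(c,c)) ∨ (∃d ∃e (¬P(d) ∧ ¬M(e,e))) ∧ (∃f ¬N(f,f)) ∧ (∃a P(a))
All bound variables are already distinct, so no renaming is needed.
Pull the quantifiers to the front (each side's bound variable is not free in the other side):
  ∃c ∃d ∃e ∃f ∃a (¬N(c,c) ∨ ¬P(d) ∧ ¬M(e,e) ∧ ¬N(f,f) ∧ P(a))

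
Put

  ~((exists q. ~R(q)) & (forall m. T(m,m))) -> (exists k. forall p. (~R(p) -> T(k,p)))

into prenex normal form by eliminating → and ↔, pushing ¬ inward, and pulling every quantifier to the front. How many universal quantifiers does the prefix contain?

2

Eliminate → and ↔ using ¬ and ∨.
  ~~((exists q. ~R(q)) & (forall m. T(m,m))) | (exists k. forall p. (~~R(p) | T(k,p)))
Drive negations inward (¬∀x A ≡ ∃x ¬A, ¬∃x A ≡ ∀x ¬A, De Morgan for ∧/∨):
  (exists q. ~R(q)) & (forall m. T(m,m)) | (exists k. forall p. (R(p) | T(k,p)))
All bound variables are already distinct, so no renaming is needed.
Extract every quantifier outward, since the variables are now distinct and don't occur free across branches:
  exists q. forall m. exists k. forall p. (~R(q) & T(m,m) | R(p) | T(k,p))
The prefix is exists q forall m exists k forall p: 2 universal, 2 existential.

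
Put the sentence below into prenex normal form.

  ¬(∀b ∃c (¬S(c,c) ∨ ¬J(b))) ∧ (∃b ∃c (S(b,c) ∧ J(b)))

Push ¬ through the quantifiers and connectives to reach negation normal form:
  (∃b ∀c (S(c,c) ∧ J(b))) ∧ (∃b ∃c (S(b,c) ∧ J(b)))
Rename bound variables to avoid capture: b↦p, c↦u.
  (∃b ∀c (S(c,c) ∧ J(b))) ∧ (∃p ∃u (S(p,u) ∧ J(p)))
Extract every quantifier outward, since the variables are now distinct and don't occur free across branches:
  ∃b ∀c ∃p ∃u (S(c,c) ∧ J(b) ∧ S(p,u) ∧ J(p))

∃b ∀c ∃p ∃u (S(c,c) ∧ J(b) ∧ S(p,u) ∧ J(p))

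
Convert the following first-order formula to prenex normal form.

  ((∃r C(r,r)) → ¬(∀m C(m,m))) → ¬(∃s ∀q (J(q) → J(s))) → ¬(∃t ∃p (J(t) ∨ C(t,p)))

Rewrite implications/biconditionals: A → B as ¬A ∨ B.
  ¬(¬(∃r C(r,r)) ∨ ¬(∀m C(m,m))) ∨ ¬¬(∃s ∀q (¬J(q) ∨ J(s))) ∨ ¬(∃t ∃p (J(t) ∨ C(t,p)))
Drive negations inward (¬∀x A ≡ ∃x ¬A, ¬∃x A ≡ ∀x ¬A, De Morgan for ∧/∨):
  (∃r C(r,r)) ∧ (∀m C(m,m)) ∨ (∃s ∀q (¬J(q) ∨ J(s))) ∨ (∀t ∀p (¬J(t) ∧ ¬C(t,p)))
All bound variables are already distinct, so no renaming is needed.
Pull the quantifiers to the front (each side's bound variable is not free in the other side):
  ∃r ∀m ∃s ∀q ∀t ∀p (C(r,r) ∧ C(m,m) ∨ ¬J(q) ∨ J(s) ∨ ¬J(t) ∧ ¬C(t,p))

∃r ∀m ∃s ∀q ∀t ∀p (C(r,r) ∧ C(m,m) ∨ ¬J(q) ∨ J(s) ∨ ¬J(t) ∧ ¬C(t,p))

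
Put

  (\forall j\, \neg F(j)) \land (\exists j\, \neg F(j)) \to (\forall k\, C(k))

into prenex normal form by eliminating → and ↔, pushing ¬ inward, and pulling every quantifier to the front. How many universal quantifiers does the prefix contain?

Rewrite implications/biconditionals: A → B as ¬A ∨ B.
  \neg ((\forall j\, \neg F(j)) \land (\exists j\, \neg F(j))) \lor (\forall k\, C(k))
Push ¬ through the quantifiers and connectives to reach negation normal form:
  (\exists j\, F(j)) \lor (\forall j\, F(j)) \lor (\forall k\, C(k))
Give each quantifier a distinct variable: j↦x1.
  (\exists j\, F(j)) \lor (\forall x1\, F(x1)) \lor (\forall k\, C(k))
Extract every quantifier outward, since the variables are now distinct and don't occur free across branches:
  \exists j\, \forall x1\, \forall k\, (F(j) \lor F(x1) \lor C(k))
The prefix is \exists j \forall x1 \forall k: 2 universal, 1 existential.

2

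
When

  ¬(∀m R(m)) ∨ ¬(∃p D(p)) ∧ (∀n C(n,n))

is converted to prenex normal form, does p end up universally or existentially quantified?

universal

Push ¬ through the quantifiers and connectives to reach negation normal form:
  (∃m ¬R(m)) ∨ (∀p ¬D(p)) ∧ (∀n C(n,n))
Extract every quantifier outward, since the variables are now distinct and don't occur free across branches:
  ∃m ∀p ∀n (¬R(m) ∨ ¬D(p) ∧ C(n,n))
The quantifier ∃p sits under an odd number of negations, so it flips to ∀p.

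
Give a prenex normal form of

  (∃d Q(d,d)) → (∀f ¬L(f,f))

First replace A → B with ¬A ∨ B.
  ¬(∃d Q(d,d)) ∨ (∀f ¬L(f,f))
Drive negations inward (¬∀x A ≡ ∃x ¬A, ¬∃x A ≡ ∀x ¬A, De Morgan for ∧/∨):
  (∀d ¬Q(d,d)) ∨ (∀f ¬L(f,f))
All bound variables are already distinct, so no renaming is needed.
Finally move all quantifiers to the prefix:
  ∀d ∀f (¬Q(d,d) ∨ ¬L(f,f))

∀d ∀f (¬Q(d,d) ∨ ¬L(f,f))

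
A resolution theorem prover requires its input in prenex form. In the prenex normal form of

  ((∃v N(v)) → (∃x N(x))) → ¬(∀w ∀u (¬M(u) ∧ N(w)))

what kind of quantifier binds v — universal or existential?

existential

First replace A → B with ¬A ∨ B.
  ¬(¬(∃v N(v)) ∨ (∃x N(x))) ∨ ¬(∀w ∀u (¬M(u) ∧ N(w)))
Push ¬ through the quantifiers and connectives to reach negation normal form:
  (∃v N(v)) ∧ (∀x ¬N(x)) ∨ (∃w ∃u (M(u) ∨ ¬N(w)))
Finally move all quantifiers to the prefix:
  ∃v ∀x ∃w ∃u (N(v) ∧ ¬N(x) ∨ M(u) ∨ ¬N(w))
The quantifier ∃v sits under an even number of negations (counting the antecedent side of each →), so it remains existential.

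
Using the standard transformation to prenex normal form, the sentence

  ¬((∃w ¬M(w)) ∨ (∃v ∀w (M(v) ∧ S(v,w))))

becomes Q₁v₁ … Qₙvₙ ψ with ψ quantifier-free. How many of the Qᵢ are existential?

Push ¬ through the quantifiers and connectives to reach negation normal form:
  (∀w M(w)) ∧ (∀v ∃w (¬M(v) ∨ ¬S(v,w)))
Rename bound variables to avoid capture: w↦q.
  (∀w M(w)) ∧ (∀v ∃q (¬M(v) ∨ ¬S(v,q)))
Pull the quantifiers to the front (each side's bound variable is not free in the other side):
  ∀w ∀v ∃q (M(w) ∧ (¬M(v) ∨ ¬S(v,q)))
The prefix is ∀w ∀v ∃q: 2 universal, 1 existential.

1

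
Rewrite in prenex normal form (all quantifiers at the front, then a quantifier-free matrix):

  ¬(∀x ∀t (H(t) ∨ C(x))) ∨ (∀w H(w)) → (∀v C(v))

∀x ∀t ∃w ∀v ((H(t) ∨ C(x)) ∧ ¬H(w) ∨ C(v))

Eliminate → and ↔ using ¬ and ∨.
  ¬(¬(∀x ∀t (H(t) ∨ C(x))) ∨ (∀w H(w))) ∨ (∀v C(v))
Move each ¬ inward, flipping quantifiers it crosses:
  (∀x ∀t (H(t) ∨ C(x))) ∧ (∃w ¬H(w)) ∨ (∀v C(v))
All bound variables are already distinct, so no renaming is needed.
Pull the quantifiers to the front (each side's bound variable is not free in the other side):
  ∀x ∀t ∃w ∀v ((H(t) ∨ C(x)) ∧ ¬H(w) ∨ C(v))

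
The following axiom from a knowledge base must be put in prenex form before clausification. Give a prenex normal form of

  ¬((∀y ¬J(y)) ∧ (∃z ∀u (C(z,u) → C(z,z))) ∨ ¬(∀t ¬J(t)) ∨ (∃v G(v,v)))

∃y ∀z ∃u ∀t ∀v ((J(y) ∨ C(z,u) ∧ ¬C(z,z)) ∧ ¬J(t) ∧ ¬G(v,v))

Rewrite implications/biconditionals: A → B as ¬A ∨ B.
  ¬((∀y ¬J(y)) ∧ (∃z ∀u (¬C(z,u) ∨ C(z,z))) ∨ ¬(∀t ¬J(t)) ∨ (∃v G(v,v)))
Drive negations inward (¬∀x A ≡ ∃x ¬A, ¬∃x A ≡ ∀x ¬A, De Morgan for ∧/∨):
  ((∃y J(y)) ∨ (∀z ∃u (C(z,u) ∧ ¬C(z,z)))) ∧ (∀t ¬J(t)) ∧ (∀v ¬G(v,v))
All bound variables are already distinct, so no renaming is needed.
Pull the quantifiers to the front (each side's bound variable is not free in the other side):
  ∃y ∀z ∃u ∀t ∀v ((J(y) ∨ C(z,u) ∧ ¬C(z,z)) ∧ ¬J(t) ∧ ¬G(v,v))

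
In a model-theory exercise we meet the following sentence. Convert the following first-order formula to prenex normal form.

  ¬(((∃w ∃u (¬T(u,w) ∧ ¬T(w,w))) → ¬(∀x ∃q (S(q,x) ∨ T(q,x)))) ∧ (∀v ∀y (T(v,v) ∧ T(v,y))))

∃w ∃u ∀x ∃q ∃v ∃y (¬T(u,w) ∧ ¬T(w,w) ∧ (S(q,x) ∨ T(q,x)) ∨ ¬T(v,v) ∨ ¬T(v,y))

Rewrite implications/biconditionals: A → B as ¬A ∨ B.
  ¬((¬(∃w ∃u (¬T(u,w) ∧ ¬T(w,w))) ∨ ¬(∀x ∃q (S(q,x) ∨ T(q,x)))) ∧ (∀v ∀y (T(v,v) ∧ T(v,y))))
Drive negations inward (¬∀x A ≡ ∃x ¬A, ¬∃x A ≡ ∀x ¬A, De Morgan for ∧/∨):
  (∃w ∃u (¬T(u,w) ∧ ¬T(w,w))) ∧ (∀x ∃q (S(q,x) ∨ T(q,x))) ∨ (∃v ∃y (¬T(v,v) ∨ ¬T(v,y)))
All bound variables are already distinct, so no renaming is needed.
Extract every quantifier outward, since the variables are now distinct and don't occur free across branches:
  ∃w ∃u ∀x ∃q ∃v ∃y (¬T(u,w) ∧ ¬T(w,w) ∧ (S(q,x) ∨ T(q,x)) ∨ ¬T(v,v) ∨ ¬T(v,y))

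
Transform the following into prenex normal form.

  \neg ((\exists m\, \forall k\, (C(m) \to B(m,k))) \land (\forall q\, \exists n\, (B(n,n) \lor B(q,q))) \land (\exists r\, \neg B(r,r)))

\forall m\, \exists k\, \exists q\, \forall n\, \forall r\, (C(m) \land \neg B(m,k) \lor \neg B(n,n) \land \neg B(q,q) \lor B(r,r))

First replace A → B with ¬A ∨ B.
  \neg ((\exists m\, \forall k\, (\neg C(m) \lor B(m,k))) \land (\forall q\, \exists n\, (B(n,n) \lor B(q,q))) \land (\exists r\, \neg B(r,r)))
Move each ¬ inward, flipping quantifiers it crosses:
  (\forall m\, \exists k\, (C(m) \land \neg B(m,k))) \lor (\exists q\, \forall n\, (\neg B(n,n) \land \neg B(q,q))) \lor (\forall r\, B(r,r))
All bound variables are already distinct, so no renaming is needed.
Finally move all quantifiers to the prefix:
  \forall m\, \exists k\, \exists q\, \forall n\, \forall r\, (C(m) \land \neg B(m,k) \lor \neg B(n,n) \land \neg B(q,q) \lor B(r,r))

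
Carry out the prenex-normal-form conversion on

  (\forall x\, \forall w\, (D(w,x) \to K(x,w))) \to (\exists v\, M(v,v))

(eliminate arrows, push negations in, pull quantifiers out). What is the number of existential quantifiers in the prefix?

Eliminate → and ↔ using ¬ and ∨.
  \neg (\forall x\, \forall w\, (\neg D(w,x) \lor K(x,w))) \lor (\exists v\, M(v,v))
Drive negations inward (¬∀x A ≡ ∃x ¬A, ¬∃x A ≡ ∀x ¬A, De Morgan for ∧/∨):
  (\exists x\, \exists w\, (D(w,x) \land \neg K(x,w))) \lor (\exists v\, M(v,v))
Pull the quantifiers to the front (each side's bound variable is not free in the other side):
  \exists x\, \exists w\, \exists v\, (D(w,x) \land \neg K(x,w) \lor M(v,v))
The prefix is \exists x \exists w \exists v: 0 universal, 3 existential.

3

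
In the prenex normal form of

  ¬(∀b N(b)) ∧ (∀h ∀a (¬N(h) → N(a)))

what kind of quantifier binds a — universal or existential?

universal

Rewrite implications/biconditionals: A → B as ¬A ∨ B.
  ¬(∀b N(b)) ∧ (∀h ∀a (¬¬N(h) ∨ N(a)))
Push ¬ through the quantifiers and connectives to reach negation normal form:
  (∃b ¬N(b)) ∧ (∀h ∀a (N(h) ∨ N(a)))
Finally move all quantifiers to the prefix:
  ∃b ∀h ∀a (¬N(b) ∧ (N(h) ∨ N(a)))
The quantifier ∀a sits under an even number of negations (counting the antecedent side of each →), so it remains universal.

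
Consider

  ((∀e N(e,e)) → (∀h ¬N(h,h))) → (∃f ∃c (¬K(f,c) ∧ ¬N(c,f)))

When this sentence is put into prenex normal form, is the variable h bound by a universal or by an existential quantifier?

existential

Eliminate → and ↔ using ¬ and ∨.
  ¬(¬(∀e N(e,e)) ∨ (∀h ¬N(h,h))) ∨ (∃f ∃c (¬K(f,c) ∧ ¬N(c,f)))
Drive negations inward (¬∀x A ≡ ∃x ¬A, ¬∃x A ≡ ∀x ¬A, De Morgan for ∧/∨):
  (∀e N(e,e)) ∧ (∃h N(h,h)) ∨ (∃f ∃c (¬K(f,c) ∧ ¬N(c,f)))
All bound variables are already distinct, so no renaming is needed.
Finally move all quantifiers to the prefix:
  ∀e ∃h ∃f ∃c (N(e,e) ∧ N(h,h) ∨ ¬K(f,c) ∧ ¬N(c,f))
The quantifier ∀h sits under an odd number of negations (counting the antecedent side of each →), so it flips to ∃h.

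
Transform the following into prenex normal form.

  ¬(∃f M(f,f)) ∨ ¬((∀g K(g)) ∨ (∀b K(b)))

Push ¬ through the quantifiers and connectives to reach negation normal form:
  (∀f ¬M(f,f)) ∨ (∃g ¬K(g)) ∧ (∃b ¬K(b))
Pull the quantifiers to the front (each side's bound variable is not free in the other side):
  ∀f ∃g ∃b (¬M(f,f) ∨ ¬K(g) ∧ ¬K(b))

∀f ∃g ∃b (¬M(f,f) ∨ ¬K(g) ∧ ¬K(b))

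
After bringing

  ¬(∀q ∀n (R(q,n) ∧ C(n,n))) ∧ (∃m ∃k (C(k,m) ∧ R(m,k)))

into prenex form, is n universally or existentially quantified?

Push ¬ through the quantifiers and connectives to reach negation normal form:
  (∃q ∃n (¬R(q,n) ∨ ¬C(n,n))) ∧ (∃m ∃k (C(k,m) ∧ R(m,k)))
All bound variables are already distinct, so no renaming is needed.
Finally move all quantifiers to the prefix:
  ∃q ∃n ∃m ∃k ((¬R(q,n) ∨ ¬C(n,n)) ∧ C(k,m) ∧ R(m,k))
The quantifier ∀n sits under an odd number of negations, so it flips to ∃n.

existential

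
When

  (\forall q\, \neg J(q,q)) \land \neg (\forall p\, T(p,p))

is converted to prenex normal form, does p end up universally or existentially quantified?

Push ¬ through the quantifiers and connectives to reach negation normal form:
  (\forall q\, \neg J(q,q)) \land (\exists p\, \neg T(p,p))
Extract every quantifier outward, since the variables are now distinct and don't occur free across branches:
  \forall q\, \exists p\, (\neg J(q,q) \land \neg T(p,p))
The quantifier \forall p sits under an odd number of negations, so it flips to \exists p.

existential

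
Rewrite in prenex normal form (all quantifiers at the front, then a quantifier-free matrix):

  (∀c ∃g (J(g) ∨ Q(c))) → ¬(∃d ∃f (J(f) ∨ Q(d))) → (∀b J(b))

∃c ∀g ∃d ∃f ∀b (¬J(g) ∧ ¬Q(c) ∨ J(f) ∨ Q(d) ∨ J(b))

Eliminate → and ↔ using ¬ and ∨.
  ¬(∀c ∃g (J(g) ∨ Q(c))) ∨ ¬¬(∃d ∃f (J(f) ∨ Q(d))) ∨ (∀b J(b))
Drive negations inward (¬∀x A ≡ ∃x ¬A, ¬∃x A ≡ ∀x ¬A, De Morgan for ∧/∨):
  (∃c ∀g (¬J(g) ∧ ¬Q(c))) ∨ (∃d ∃f (J(f) ∨ Q(d))) ∨ (∀b J(b))
All bound variables are already distinct, so no renaming is needed.
Finally move all quantifiers to the prefix:
  ∃c ∀g ∃d ∃f ∀b (¬J(g) ∧ ¬Q(c) ∨ J(f) ∨ Q(d) ∨ J(b))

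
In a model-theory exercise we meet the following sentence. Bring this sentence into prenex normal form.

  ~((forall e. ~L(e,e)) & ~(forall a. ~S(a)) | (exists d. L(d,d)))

exists e. forall a. forall d. ((L(e,e) | ~S(a)) & ~L(d,d))

Move each ¬ inward, flipping quantifiers it crosses:
  ((exists e. L(e,e)) | (forall a. ~S(a))) & (forall d. ~L(d,d))
All bound variables are already distinct, so no renaming is needed.
Finally move all quantifiers to the prefix:
  exists e. forall a. forall d. ((L(e,e) | ~S(a)) & ~L(d,d))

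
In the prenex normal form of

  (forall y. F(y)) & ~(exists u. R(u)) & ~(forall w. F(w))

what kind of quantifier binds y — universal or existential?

Drive negations inward (¬∀x A ≡ ∃x ¬A, ¬∃x A ≡ ∀x ¬A, De Morgan for ∧/∨):
  (forall y. F(y)) & (forall u. ~R(u)) & (exists w. ~F(w))
Extract every quantifier outward, since the variables are now distinct and don't occur free across branches:
  forall y. forall u. exists w. (F(y) & ~R(u) & ~F(w))
The quantifier forall y sits under an even number of negations, so it remains universal.

universal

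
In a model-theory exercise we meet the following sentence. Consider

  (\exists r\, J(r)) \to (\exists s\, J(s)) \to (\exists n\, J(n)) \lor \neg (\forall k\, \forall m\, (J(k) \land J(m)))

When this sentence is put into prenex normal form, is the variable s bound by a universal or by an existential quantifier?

Rewrite implications/biconditionals: A → B as ¬A ∨ B.
  \neg (\exists r\, J(r)) \lor \neg (\exists s\, J(s)) \lor (\exists n\, J(n)) \lor \neg (\forall k\, \forall m\, (J(k) \land J(m)))
Drive negations inward (¬∀x A ≡ ∃x ¬A, ¬∃x A ≡ ∀x ¬A, De Morgan for ∧/∨):
  (\forall r\, \neg J(r)) \lor (\forall s\, \neg J(s)) \lor (\exists n\, J(n)) \lor (\exists k\, \exists m\, (\neg J(k) \lor \neg J(m)))
All bound variables are already distinct, so no renaming is needed.
Finally move all quantifiers to the prefix:
  \forall r\, \forall s\, \exists n\, \exists k\, \exists m\, (\neg J(r) \lor \neg J(s) \lor J(n) \lor \neg J(k) \lor \neg J(m))
The quantifier \exists s sits under an odd number of negations (counting the antecedent side of each →), so it flips to \forall s.

universal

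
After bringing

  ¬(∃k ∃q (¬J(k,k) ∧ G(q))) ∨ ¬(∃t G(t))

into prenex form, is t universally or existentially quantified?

Move each ¬ inward, flipping quantifiers it crosses:
  (∀k ∀q (J(k,k) ∨ ¬G(q))) ∨ (∀t ¬G(t))
All bound variables are already distinct, so no renaming is needed.
Finally move all quantifiers to the prefix:
  ∀k ∀q ∀t (J(k,k) ∨ ¬G(q) ∨ ¬G(t))
The quantifier ∃t sits under an odd number of negations, so it flips to ∀t.

universal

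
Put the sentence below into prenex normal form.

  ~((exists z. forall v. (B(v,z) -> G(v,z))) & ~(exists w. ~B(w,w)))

Eliminate → and ↔ using ¬ and ∨.
  ~((exists z. forall v. (~B(v,z) | G(v,z))) & ~(exists w. ~B(w,w)))
Drive negations inward (¬∀x A ≡ ∃x ¬A, ¬∃x A ≡ ∀x ¬A, De Morgan for ∧/∨):
  (forall z. exists v. (B(v,z) & ~G(v,z))) | (exists w. ~B(w,w))
Pull the quantifiers to the front (each side's bound variable is not free in the other side):
  forall z. exists v. exists w. (B(v,z) & ~G(v,z) | ~B(w,w))

forall z. exists v. exists w. (B(v,z) & ~G(v,z) | ~B(w,w))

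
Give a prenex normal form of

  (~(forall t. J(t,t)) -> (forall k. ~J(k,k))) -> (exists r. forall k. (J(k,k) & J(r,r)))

exists t. exists k. exists r. forall c. (~J(t,t) & J(k,k) | J(c,c) & J(r,r))

Eliminate → and ↔ using ¬ and ∨.
  ~(~~(forall t. J(t,t)) | (forall k. ~J(k,k))) | (exists r. forall k. (J(k,k) & J(r,r)))
Drive negations inward (¬∀x A ≡ ∃x ¬A, ¬∃x A ≡ ∀x ¬A, De Morgan for ∧/∨):
  (exists t. ~J(t,t)) & (exists k. J(k,k)) | (exists r. forall k. (J(k,k) & J(r,r)))
Standardize variables apart so no two quantifiers bind the same name: k↦c.
  (exists t. ~J(t,t)) & (exists k. J(k,k)) | (exists r. forall c. (J(c,c) & J(r,r)))
Finally move all quantifiers to the prefix:
  exists t. exists k. exists r. forall c. (~J(t,t) & J(k,k) | J(c,c) & J(r,r))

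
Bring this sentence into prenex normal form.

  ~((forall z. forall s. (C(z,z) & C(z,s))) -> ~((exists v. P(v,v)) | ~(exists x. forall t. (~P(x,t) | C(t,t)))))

forall z. forall s. exists v. forall x. exists t. (C(z,z) & C(z,s) & (P(v,v) | P(x,t) & ~C(t,t)))

Eliminate → and ↔ using ¬ and ∨.
  ~(~(forall z. forall s. (C(z,z) & C(z,s))) | ~((exists v. P(v,v)) | ~(exists x. forall t. (~P(x,t) | C(t,t)))))
Move each ¬ inward, flipping quantifiers it crosses:
  (forall z. forall s. (C(z,z) & C(z,s))) & ((exists v. P(v,v)) | (forall x. exists t. (P(x,t) & ~C(t,t))))
Pull the quantifiers to the front (each side's bound variable is not free in the other side):
  forall z. forall s. exists v. forall x. exists t. (C(z,z) & C(z,s) & (P(v,v) | P(x,t) & ~C(t,t)))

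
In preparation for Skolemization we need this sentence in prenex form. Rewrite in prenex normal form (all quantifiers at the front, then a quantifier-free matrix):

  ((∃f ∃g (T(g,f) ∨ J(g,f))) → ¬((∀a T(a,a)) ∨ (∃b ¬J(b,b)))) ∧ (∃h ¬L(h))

Eliminate → and ↔ using ¬ and ∨.
  (¬(∃f ∃g (T(g,f) ∨ J(g,f))) ∨ ¬((∀a T(a,a)) ∨ (∃b ¬J(b,b)))) ∧ (∃h ¬L(h))
Drive negations inward (¬∀x A ≡ ∃x ¬A, ¬∃x A ≡ ∀x ¬A, De Morgan for ∧/∨):
  ((∀f ∀g (¬T(g,f) ∧ ¬J(g,f))) ∨ (∃a ¬T(a,a)) ∧ (∀b J(b,b))) ∧ (∃h ¬L(h))
All bound variables are already distinct, so no renaming is needed.
Finally move all quantifiers to the prefix:
  ∀f ∀g ∃a ∀b ∃h ((¬T(g,f) ∧ ¬J(g,f) ∨ ¬T(a,a) ∧ J(b,b)) ∧ ¬L(h))

∀f ∀g ∃a ∀b ∃h ((¬T(g,f) ∧ ¬J(g,f) ∨ ¬T(a,a) ∧ J(b,b)) ∧ ¬L(h))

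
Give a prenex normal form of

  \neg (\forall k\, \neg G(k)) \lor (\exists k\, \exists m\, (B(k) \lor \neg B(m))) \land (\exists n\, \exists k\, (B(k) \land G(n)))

\exists k\, \exists r\, \exists m\, \exists n\, \exists u\, (G(k) \lor (B(r) \lor \neg B(m)) \land B(u) \land G(n))

Push ¬ through the quantifiers and connectives to reach negation normal form:
  (\exists k\, G(k)) \lor (\exists k\, \exists m\, (B(k) \lor \neg B(m))) \land (\exists n\, \exists k\, (B(k) \land G(n)))
Give each quantifier a distinct variable: k↦r, k↦u.
  (\exists k\, G(k)) \lor (\exists r\, \exists m\, (B(r) \lor \neg B(m))) \land (\exists n\, \exists u\, (B(u) \land G(n)))
Extract every quantifier outward, since the variables are now distinct and don't occur free across branches:
  \exists k\, \exists r\, \exists m\, \exists n\, \exists u\, (G(k) \lor (B(r) \lor \neg B(m)) \land B(u) \land G(n))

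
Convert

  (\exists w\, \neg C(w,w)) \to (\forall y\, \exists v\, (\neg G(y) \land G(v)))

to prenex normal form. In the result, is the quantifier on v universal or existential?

First replace A → B with ¬A ∨ B.
  \neg (\exists w\, \neg C(w,w)) \lor (\forall y\, \exists v\, (\neg G(y) \land G(v)))
Push ¬ through the quantifiers and connectives to reach negation normal form:
  (\forall w\, C(w,w)) \lor (\forall y\, \exists v\, (\neg G(y) \land G(v)))
All bound variables are already distinct, so no renaming is needed.
Pull the quantifiers to the front (each side's bound variable is not free in the other side):
  \forall w\, \forall y\, \exists v\, (C(w,w) \lor \neg G(y) \land G(v))
The quantifier \exists v sits under an even number of negations (counting the antecedent side of each →), so it remains existential.

existential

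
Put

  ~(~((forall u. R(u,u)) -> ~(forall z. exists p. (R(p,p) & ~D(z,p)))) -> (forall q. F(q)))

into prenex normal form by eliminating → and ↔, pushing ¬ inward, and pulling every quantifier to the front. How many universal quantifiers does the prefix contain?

2

Rewrite implications/biconditionals: A → B as ¬A ∨ B.
  ~(~~(~(forall u. R(u,u)) | ~(forall z. exists p. (R(p,p) & ~D(z,p)))) | (forall q. F(q)))
Push ¬ through the quantifiers and connectives to reach negation normal form:
  (forall u. R(u,u)) & (forall z. exists p. (R(p,p) & ~D(z,p))) & (exists q. ~F(q))
Pull the quantifiers to the front (each side's bound variable is not free in the other side):
  forall u. forall z. exists p. exists q. (R(u,u) & R(p,p) & ~D(z,p) & ~F(q))
The prefix is forall u forall z exists p exists q: 2 universal, 2 existential.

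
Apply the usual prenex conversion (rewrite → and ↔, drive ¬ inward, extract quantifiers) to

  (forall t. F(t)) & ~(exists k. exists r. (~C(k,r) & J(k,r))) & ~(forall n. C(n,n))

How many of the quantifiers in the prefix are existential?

1

Push ¬ through the quantifiers and connectives to reach negation normal form:
  (forall t. F(t)) & (forall k. forall r. (C(k,r) | ~J(k,r))) & (exists n. ~C(n,n))
Finally move all quantifiers to the prefix:
  forall t. forall k. forall r. exists n. (F(t) & (C(k,r) | ~J(k,r)) & ~C(n,n))
The prefix is forall t forall k forall r exists n: 3 universal, 1 existential.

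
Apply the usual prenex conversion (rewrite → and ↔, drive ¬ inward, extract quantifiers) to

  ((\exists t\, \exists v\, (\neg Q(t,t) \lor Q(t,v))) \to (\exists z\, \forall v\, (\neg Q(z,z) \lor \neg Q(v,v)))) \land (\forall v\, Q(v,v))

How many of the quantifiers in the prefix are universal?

First replace A → B with ¬A ∨ B.
  (\neg (\exists t\, \exists v\, (\neg Q(t,t) \lor Q(t,v))) \lor (\exists z\, \forall v\, (\neg Q(z,z) \lor \neg Q(v,v)))) \land (\forall v\, Q(v,v))
Push ¬ through the quantifiers and connectives to reach negation normal form:
  ((\forall t\, \forall v\, (Q(t,t) \land \neg Q(t,v))) \lor (\exists z\, \forall v\, (\neg Q(z,z) \lor \neg Q(v,v)))) \land (\forall v\, Q(v,v))
Rename bound variables to avoid capture: v↦x1, v↦q.
  ((\forall t\, \forall v\, (Q(t,t) \land \neg Q(t,v))) \lor (\exists z\, \forall x1\, (\neg Q(z,z) \lor \neg Q(x1,x1)))) \land (\forall q\, Q(q,q))
Finally move all quantifiers to the prefix:
  \forall t\, \forall v\, \exists z\, \forall x1\, \forall q\, ((Q(t,t) \land \neg Q(t,v) \lor \neg Q(z,z) \lor \neg Q(x1,x1)) \land Q(q,q))
The prefix is \forall t \forall v \exists z \forall x1 \forall q: 4 universal, 1 existential.

4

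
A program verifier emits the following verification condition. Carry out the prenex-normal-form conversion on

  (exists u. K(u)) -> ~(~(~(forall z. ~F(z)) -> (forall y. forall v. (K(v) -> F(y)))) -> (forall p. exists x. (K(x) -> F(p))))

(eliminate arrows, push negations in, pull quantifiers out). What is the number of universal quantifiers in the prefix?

2

Eliminate → and ↔ using ¬ and ∨.
  ~(exists u. K(u)) | ~(~~(~~(forall z. ~F(z)) | (forall y. forall v. (~K(v) | F(y)))) | (forall p. exists x. (~K(x) | F(p))))
Drive negations inward (¬∀x A ≡ ∃x ¬A, ¬∃x A ≡ ∀x ¬A, De Morgan for ∧/∨):
  (forall u. ~K(u)) | (exists z. F(z)) & (exists y. exists v. (K(v) & ~F(y))) & (exists p. forall x. (K(x) & ~F(p)))
All bound variables are already distinct, so no renaming is needed.
Finally move all quantifiers to the prefix:
  forall u. exists z. exists y. exists v. exists p. forall x. (~K(u) | F(z) & K(v) & ~F(y) & K(x) & ~F(p))
The prefix is forall u exists z exists y exists v exists p forall x: 2 universal, 4 existential.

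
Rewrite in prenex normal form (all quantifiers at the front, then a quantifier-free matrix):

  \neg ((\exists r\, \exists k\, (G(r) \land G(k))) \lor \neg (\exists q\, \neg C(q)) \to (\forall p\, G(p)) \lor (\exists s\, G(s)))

Rewrite implications/biconditionals: A → B as ¬A ∨ B.
  \neg (\neg ((\exists r\, \exists k\, (G(r) \land G(k))) \lor \neg (\exists q\, \neg C(q))) \lor (\forall p\, G(p)) \lor (\exists s\, G(s)))
Move each ¬ inward, flipping quantifiers it crosses:
  ((\exists r\, \exists k\, (G(r) \land G(k))) \lor (\forall q\, C(q))) \land (\exists p\, \neg G(p)) \land (\forall s\, \neg G(s))
Finally move all quantifiers to the prefix:
  \exists r\, \exists k\, \forall q\, \exists p\, \forall s\, ((G(r) \land G(k) \lor C(q)) \land \neg G(p) \land \neg G(s))

\exists r\, \exists k\, \forall q\, \exists p\, \forall s\, ((G(r) \land G(k) \lor C(q)) \land \neg G(p) \land \neg G(s))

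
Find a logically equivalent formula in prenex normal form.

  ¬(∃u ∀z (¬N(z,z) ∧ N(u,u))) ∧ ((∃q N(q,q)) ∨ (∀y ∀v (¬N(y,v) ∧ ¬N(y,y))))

Drive negations inward (¬∀x A ≡ ∃x ¬A, ¬∃x A ≡ ∀x ¬A, De Morgan for ∧/∨):
  (∀u ∃z (N(z,z) ∨ ¬N(u,u))) ∧ ((∃q N(q,q)) ∨ (∀y ∀v (¬N(y,v) ∧ ¬N(y,y))))
Finally move all quantifiers to the prefix:
  ∀u ∃z ∃q ∀y ∀v ((N(z,z) ∨ ¬N(u,u)) ∧ (N(q,q) ∨ ¬N(y,v) ∧ ¬N(y,y)))

∀u ∃z ∃q ∀y ∀v ((N(z,z) ∨ ¬N(u,u)) ∧ (N(q,q) ∨ ¬N(y,v) ∧ ¬N(y,y)))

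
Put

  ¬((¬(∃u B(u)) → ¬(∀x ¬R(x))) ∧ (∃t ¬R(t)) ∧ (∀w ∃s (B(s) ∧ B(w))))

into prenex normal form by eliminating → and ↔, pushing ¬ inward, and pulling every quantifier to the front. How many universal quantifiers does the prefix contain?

4

Eliminate → and ↔ using ¬ and ∨.
  ¬((¬¬(∃u B(u)) ∨ ¬(∀x ¬R(x))) ∧ (∃t ¬R(t)) ∧ (∀w ∃s (B(s) ∧ B(w))))
Push ¬ through the quantifiers and connectives to reach negation normal form:
  (∀u ¬B(u)) ∧ (∀x ¬R(x)) ∨ (∀t R(t)) ∨ (∃w ∀s (¬B(s) ∨ ¬B(w)))
Finally move all quantifiers to the prefix:
  ∀u ∀x ∀t ∃w ∀s (¬B(u) ∧ ¬R(x) ∨ R(t) ∨ ¬B(s) ∨ ¬B(w))
The prefix is ∀u ∀x ∀t ∃w ∀s: 4 universal, 1 existential.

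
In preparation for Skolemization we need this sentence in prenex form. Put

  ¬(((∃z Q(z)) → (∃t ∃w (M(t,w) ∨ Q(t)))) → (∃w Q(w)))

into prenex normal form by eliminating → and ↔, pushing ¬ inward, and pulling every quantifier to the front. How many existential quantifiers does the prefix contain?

Rewrite implications/biconditionals: A → B as ¬A ∨ B.
  ¬(¬(¬(∃z Q(z)) ∨ (∃t ∃w (M(t,w) ∨ Q(t)))) ∨ (∃w Q(w)))
Push ¬ through the quantifiers and connectives to reach negation normal form:
  ((∀z ¬Q(z)) ∨ (∃t ∃w (M(t,w) ∨ Q(t)))) ∧ (∀w ¬Q(w))
Give each quantifier a distinct variable: w↦c.
  ((∀z ¬Q(z)) ∨ (∃t ∃w (M(t,w) ∨ Q(t)))) ∧ (∀c ¬Q(c))
Pull the quantifiers to the front (each side's bound variable is not free in the other side):
  ∀z ∃t ∃w ∀c ((¬Q(z) ∨ M(t,w) ∨ Q(t)) ∧ ¬Q(c))
The prefix is ∀z ∃t ∃w ∀c: 2 universal, 2 existential.

2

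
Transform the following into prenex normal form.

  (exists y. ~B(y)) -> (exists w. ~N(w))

forall y. exists w. (B(y) | ~N(w))

Rewrite implications/biconditionals: A → B as ¬A ∨ B.
  ~(exists y. ~B(y)) | (exists w. ~N(w))
Move each ¬ inward, flipping quantifiers it crosses:
  (forall y. B(y)) | (exists w. ~N(w))
All bound variables are already distinct, so no renaming is needed.
Extract every quantifier outward, since the variables are now distinct and don't occur free across branches:
  forall y. exists w. (B(y) | ~N(w))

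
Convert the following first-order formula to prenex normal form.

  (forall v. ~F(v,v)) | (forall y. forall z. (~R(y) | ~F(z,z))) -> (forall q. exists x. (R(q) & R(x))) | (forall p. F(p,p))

Rewrite implications/biconditionals: A → B as ¬A ∨ B.
  ~((forall v. ~F(v,v)) | (forall y. forall z. (~R(y) | ~F(z,z)))) | (forall q. exists x. (R(q) & R(x))) | (forall p. F(p,p))
Move each ¬ inward, flipping quantifiers it crosses:
  (exists v. F(v,v)) & (exists y. exists z. (R(y) & F(z,z))) | (forall q. exists x. (R(q) & R(x))) | (forall p. F(p,p))
All bound variables are already distinct, so no renaming is needed.
Pull the quantifiers to the front (each side's bound variable is not free in the other side):
  exists v. exists y. exists z. forall q. exists x. forall p. (F(v,v) & R(y) & F(z,z) | R(q) & R(x) | F(p,p))

exists v. exists y. exists z. forall q. exists x. forall p. (F(v,v) & R(y) & F(z,z) | R(q) & R(x) | F(p,p))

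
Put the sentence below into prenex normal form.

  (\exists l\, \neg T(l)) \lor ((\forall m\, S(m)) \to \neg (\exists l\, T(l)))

\exists l\, \exists m\, \forall a\, (\neg T(l) \lor \neg S(m) \lor \neg T(a))

First replace A → B with ¬A ∨ B.
  (\exists l\, \neg T(l)) \lor \neg (\forall m\, S(m)) \lor \neg (\exists l\, T(l))
Push ¬ through the quantifiers and connectives to reach negation normal form:
  (\exists l\, \neg T(l)) \lor (\exists m\, \neg S(m)) \lor (\forall l\, \neg T(l))
Standardize variables apart so no two quantifiers bind the same name: l↦a.
  (\exists l\, \neg T(l)) \lor (\exists m\, \neg S(m)) \lor (\forall a\, \neg T(a))
Finally move all quantifiers to the prefix:
  \exists l\, \exists m\, \forall a\, (\neg T(l) \lor \neg S(m) \lor \neg T(a))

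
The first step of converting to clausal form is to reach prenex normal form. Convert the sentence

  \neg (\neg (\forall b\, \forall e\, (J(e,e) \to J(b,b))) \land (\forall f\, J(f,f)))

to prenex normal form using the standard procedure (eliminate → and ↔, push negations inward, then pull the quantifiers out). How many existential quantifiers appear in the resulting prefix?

1

First replace A → B with ¬A ∨ B.
  \neg (\neg (\forall b\, \forall e\, (\neg J(e,e) \lor J(b,b))) \land (\forall f\, J(f,f)))
Drive negations inward (¬∀x A ≡ ∃x ¬A, ¬∃x A ≡ ∀x ¬A, De Morgan for ∧/∨):
  (\forall b\, \forall e\, (\neg J(e,e) \lor J(b,b))) \lor (\exists f\, \neg J(f,f))
Finally move all quantifiers to the prefix:
  \forall b\, \forall e\, \exists f\, (\neg J(e,e) \lor J(b,b) \lor \neg J(f,f))
The prefix is \forall b \forall e \exists f: 2 universal, 1 existential.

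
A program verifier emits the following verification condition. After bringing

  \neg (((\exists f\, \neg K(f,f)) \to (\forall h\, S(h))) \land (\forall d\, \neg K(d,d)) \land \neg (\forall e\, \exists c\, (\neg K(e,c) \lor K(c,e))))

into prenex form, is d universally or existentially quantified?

existential

First replace A → B with ¬A ∨ B.
  \neg ((\neg (\exists f\, \neg K(f,f)) \lor (\forall h\, S(h))) \land (\forall d\, \neg K(d,d)) \land \neg (\forall e\, \exists c\, (\neg K(e,c) \lor K(c,e))))
Move each ¬ inward, flipping quantifiers it crosses:
  (\exists f\, \neg K(f,f)) \land (\exists h\, \neg S(h)) \lor (\exists d\, K(d,d)) \lor (\forall e\, \exists c\, (\neg K(e,c) \lor K(c,e)))
All bound variables are already distinct, so no renaming is needed.
Extract every quantifier outward, since the variables are now distinct and don't occur free across branches:
  \exists f\, \exists h\, \exists d\, \forall e\, \exists c\, (\neg K(f,f) \land \neg S(h) \lor K(d,d) \lor \neg K(e,c) \lor K(c,e))
The quantifier \forall d sits under an odd number of negations (counting the antecedent side of each →), so it flips to \exists d.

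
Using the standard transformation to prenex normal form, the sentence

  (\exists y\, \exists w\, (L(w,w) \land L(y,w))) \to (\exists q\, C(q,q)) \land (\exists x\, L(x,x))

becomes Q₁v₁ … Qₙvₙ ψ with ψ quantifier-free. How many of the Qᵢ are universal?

2

Eliminate → and ↔ using ¬ and ∨.
  \neg (\exists y\, \exists w\, (L(w,w) \land L(y,w))) \lor (\exists q\, C(q,q)) \land (\exists x\, L(x,x))
Drive negations inward (¬∀x A ≡ ∃x ¬A, ¬∃x A ≡ ∀x ¬A, De Morgan for ∧/∨):
  (\forall y\, \forall w\, (\neg L(w,w) \lor \neg L(y,w))) \lor (\exists q\, C(q,q)) \land (\exists x\, L(x,x))
All bound variables are already distinct, so no renaming is needed.
Pull the quantifiers to the front (each side's bound variable is not free in the other side):
  \forall y\, \forall w\, \exists q\, \exists x\, (\neg L(w,w) \lor \neg L(y,w) \lor C(q,q) \land L(x,x))
The prefix is \forall y \forall w \exists q \exists x: 2 universal, 2 existential.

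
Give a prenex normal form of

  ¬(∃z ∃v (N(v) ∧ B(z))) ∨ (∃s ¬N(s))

∀z ∀v ∃s (¬N(v) ∨ ¬B(z) ∨ ¬N(s))

Drive negations inward (¬∀x A ≡ ∃x ¬A, ¬∃x A ≡ ∀x ¬A, De Morgan for ∧/∨):
  (∀z ∀v (¬N(v) ∨ ¬B(z))) ∨ (∃s ¬N(s))
All bound variables are already distinct, so no renaming is needed.
Extract every quantifier outward, since the variables are now distinct and don't occur free across branches:
  ∀z ∀v ∃s (¬N(v) ∨ ¬B(z) ∨ ¬N(s))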